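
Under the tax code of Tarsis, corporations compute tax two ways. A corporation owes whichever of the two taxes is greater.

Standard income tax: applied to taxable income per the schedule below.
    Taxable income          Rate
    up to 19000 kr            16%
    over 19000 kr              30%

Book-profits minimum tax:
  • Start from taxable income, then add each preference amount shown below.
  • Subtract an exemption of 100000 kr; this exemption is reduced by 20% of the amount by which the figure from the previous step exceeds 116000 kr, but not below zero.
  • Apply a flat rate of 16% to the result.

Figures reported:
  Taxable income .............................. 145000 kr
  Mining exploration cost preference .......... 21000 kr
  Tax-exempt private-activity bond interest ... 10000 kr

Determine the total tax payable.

Standard income tax:
  19000 kr × 16% = 3040 kr
  126000 kr × 30% = 37800 kr
  → 40840 kr

Book-profits minimum tax:
  Adjusted income: 145000 kr + 21000 kr + 10000 kr = 176000 kr
  Exemption: 100000 kr − 20% × (176000 kr − 116000 kr) = 100000 kr − 12000 kr = 88000 kr
  Base: 176000 kr − 88000 kr = 88000 kr
  88000 kr × 16% = 14080 kr

40840 kr > 14080 kr, so the standard income tax governs.

40840 kr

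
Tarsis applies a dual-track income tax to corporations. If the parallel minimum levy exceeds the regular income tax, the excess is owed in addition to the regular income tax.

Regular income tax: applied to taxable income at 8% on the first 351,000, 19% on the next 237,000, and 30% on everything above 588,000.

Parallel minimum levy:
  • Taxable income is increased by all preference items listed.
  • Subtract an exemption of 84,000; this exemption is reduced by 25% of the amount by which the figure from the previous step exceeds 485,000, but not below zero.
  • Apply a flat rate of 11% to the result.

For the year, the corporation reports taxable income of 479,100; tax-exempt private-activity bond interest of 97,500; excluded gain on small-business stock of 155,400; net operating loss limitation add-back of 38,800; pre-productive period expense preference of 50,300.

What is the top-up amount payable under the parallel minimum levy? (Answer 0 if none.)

37,902

Parallel minimum levy:
  Adjusted income: 479,100 + 97,500 + 155,400 + 38,800 + 50,300 = 821,100
  Exemption: 25% × (821,100 − 485,000) = 84,025 ≥ 84,000, so the exemption is fully phased out
  Base: 821,100 − 0 = 821,100
  821,100 × 11% = 90,321

Regular income tax:
  351,000 × 8% = 28,080
  128,100 × 19% = 24,339
  → 52,419

Excess of parallel minimum levy over regular income tax: 90,321 − 52,419 = 37,902.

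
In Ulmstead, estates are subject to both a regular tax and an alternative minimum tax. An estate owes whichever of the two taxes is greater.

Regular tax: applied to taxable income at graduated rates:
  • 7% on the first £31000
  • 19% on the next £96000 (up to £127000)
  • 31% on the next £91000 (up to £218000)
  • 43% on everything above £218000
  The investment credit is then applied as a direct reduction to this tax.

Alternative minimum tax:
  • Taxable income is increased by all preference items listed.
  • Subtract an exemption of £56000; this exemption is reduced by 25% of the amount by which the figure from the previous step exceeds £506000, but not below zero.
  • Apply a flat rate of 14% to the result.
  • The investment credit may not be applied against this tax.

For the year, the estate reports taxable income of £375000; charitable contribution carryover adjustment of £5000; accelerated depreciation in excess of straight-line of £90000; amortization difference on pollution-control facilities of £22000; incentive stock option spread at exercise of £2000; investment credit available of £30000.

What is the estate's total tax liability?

£86130

Alternative minimum tax:
  Adjusted income: £375000 + £5000 + £90000 + £22000 + £2000 = £494000
  Exemption: £494000 ≤ £506000, so full £56000 applies
  Base: £494000 − £56000 = £438000
  £438000 × 14% = £61320

Regular tax:
  £31000 × 7% = £2170
  £96000 × 19% = £18240
  £91000 × 31% = £28210
  £157000 × 43% = £67510
  → £116130
  Less investment credit £30000 → £86130

£86130 > £61320, so the regular tax governs.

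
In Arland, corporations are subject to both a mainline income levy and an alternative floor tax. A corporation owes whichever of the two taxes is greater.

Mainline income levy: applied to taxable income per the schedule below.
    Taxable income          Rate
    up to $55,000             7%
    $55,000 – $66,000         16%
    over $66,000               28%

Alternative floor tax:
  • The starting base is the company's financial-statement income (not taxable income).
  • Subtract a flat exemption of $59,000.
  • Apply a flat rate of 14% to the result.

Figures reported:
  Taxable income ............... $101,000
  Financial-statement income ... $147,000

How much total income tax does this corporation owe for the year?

$15,410

Mainline income levy:
  $55,000 × 7% = $3,850
  $11,000 × 16% = $1,760
  $35,000 × 28% = $9,800
  → $15,410

Alternative floor tax:
  Base (financial-statement income): $147,000
  Less exemption $59,000 → base $88,000
  $88,000 × 14% = $12,320

$15,410 > $12,320, so the mainline income levy governs.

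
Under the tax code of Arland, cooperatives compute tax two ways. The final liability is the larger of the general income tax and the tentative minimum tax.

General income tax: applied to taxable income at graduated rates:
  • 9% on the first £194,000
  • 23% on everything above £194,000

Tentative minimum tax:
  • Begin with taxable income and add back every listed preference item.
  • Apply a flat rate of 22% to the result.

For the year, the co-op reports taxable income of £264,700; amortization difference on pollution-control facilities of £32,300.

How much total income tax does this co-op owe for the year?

Tentative minimum tax:
  Adjusted income: £264,700 + £32,300 = £297,000
  £297,000 × 22% = £65,340

General income tax:
  £194,000 × 9% = £17,460
  £70,700 × 23% = £16,261
  → £33,721

£65,340 > £33,721, so the tentative minimum tax is the binding amount.

£65,340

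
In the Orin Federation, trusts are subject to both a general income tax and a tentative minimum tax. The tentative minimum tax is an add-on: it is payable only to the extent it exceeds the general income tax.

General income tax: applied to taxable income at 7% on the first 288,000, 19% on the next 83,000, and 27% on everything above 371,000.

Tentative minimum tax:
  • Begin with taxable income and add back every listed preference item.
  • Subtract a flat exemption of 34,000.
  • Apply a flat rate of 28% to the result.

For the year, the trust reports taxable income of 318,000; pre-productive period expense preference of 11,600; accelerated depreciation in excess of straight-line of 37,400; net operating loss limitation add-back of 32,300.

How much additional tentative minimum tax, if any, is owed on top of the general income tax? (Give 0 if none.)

Tentative minimum tax:
  Adjusted income: 318,000 + 11,600 + 37,400 + 32,300 = 399,300
  Less exemption 34,000 → base 365,300
  365,300 × 28% = 102,284

General income tax:
  288,000 × 7% = 20,160
  30,000 × 19% = 5,700
  → 25,860

Excess of tentative minimum tax over general income tax: 102,284 − 25,860 = 76,424.

76,424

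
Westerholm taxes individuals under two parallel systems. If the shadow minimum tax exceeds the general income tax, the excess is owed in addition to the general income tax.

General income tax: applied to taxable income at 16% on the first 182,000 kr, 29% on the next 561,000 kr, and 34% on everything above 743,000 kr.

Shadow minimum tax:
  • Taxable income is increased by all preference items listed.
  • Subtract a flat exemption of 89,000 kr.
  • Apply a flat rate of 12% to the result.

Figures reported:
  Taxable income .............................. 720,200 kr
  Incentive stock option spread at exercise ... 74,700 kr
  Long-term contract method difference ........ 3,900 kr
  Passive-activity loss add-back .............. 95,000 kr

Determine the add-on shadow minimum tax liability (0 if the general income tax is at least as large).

Shadow minimum tax:
  Adjusted income: 720,200 kr + 74,700 kr + 3,900 kr + 95,000 kr = 893,800 kr
  Less exemption 89,000 kr → base 804,800 kr
  804,800 kr × 12% = 96,576 kr

General income tax:
  182,000 kr × 16% = 29,120 kr
  538,200 kr × 29% = 156,078 kr
  → 185,198 kr

96,576 kr ≤ 185,198 kr, so no add-on is due.

0 kr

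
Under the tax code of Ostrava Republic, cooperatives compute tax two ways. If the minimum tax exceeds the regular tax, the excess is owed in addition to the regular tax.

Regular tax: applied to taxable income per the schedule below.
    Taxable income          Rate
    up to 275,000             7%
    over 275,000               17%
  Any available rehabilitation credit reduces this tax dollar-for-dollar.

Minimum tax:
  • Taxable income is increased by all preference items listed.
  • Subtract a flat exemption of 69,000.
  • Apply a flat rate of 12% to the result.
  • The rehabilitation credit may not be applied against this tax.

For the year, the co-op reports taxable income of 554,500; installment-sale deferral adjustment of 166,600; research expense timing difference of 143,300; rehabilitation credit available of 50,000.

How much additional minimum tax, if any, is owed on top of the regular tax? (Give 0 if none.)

78,683

Minimum tax:
  Adjusted income: 554,500 + 166,600 + 143,300 = 864,400
  Less exemption 69,000 → base 795,400
  795,400 × 12% = 95,448

Regular tax:
  275,000 × 7% = 19,250
  279,500 × 17% = 47,515
  → 66,765
  Less rehabilitation credit 50,000 → 16,765

Excess of minimum tax over regular tax: 95,448 − 16,765 = 78,683.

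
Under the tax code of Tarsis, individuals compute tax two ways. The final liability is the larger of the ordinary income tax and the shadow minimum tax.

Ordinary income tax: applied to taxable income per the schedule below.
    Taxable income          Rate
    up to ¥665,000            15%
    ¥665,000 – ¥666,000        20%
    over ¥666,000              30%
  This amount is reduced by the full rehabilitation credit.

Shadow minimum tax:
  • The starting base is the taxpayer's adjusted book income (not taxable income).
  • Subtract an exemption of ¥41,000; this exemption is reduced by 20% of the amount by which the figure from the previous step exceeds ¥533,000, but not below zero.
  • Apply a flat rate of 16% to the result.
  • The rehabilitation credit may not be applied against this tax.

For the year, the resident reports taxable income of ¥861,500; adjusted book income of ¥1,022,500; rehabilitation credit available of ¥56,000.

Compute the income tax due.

Ordinary income tax:
  ¥665,000 × 15% = ¥99,750
  ¥1,000 × 20% = ¥200
  ¥195,500 × 30% = ¥58,650
  → ¥158,600
  Less rehabilitation credit ¥56,000 → ¥102,600

Shadow minimum tax:
  Base (adjusted book income): ¥1,022,500
  Exemption: 20% × (¥1,022,500 − ¥533,000) = ¥97,900 ≥ ¥41,000, so the exemption is fully phased out
  Base: ¥1,022,500 − ¥0 = ¥1,022,500
  ¥1,022,500 × 16% = ¥163,600

¥163,600 > ¥102,600, so the shadow minimum tax is the binding amount.

¥163,600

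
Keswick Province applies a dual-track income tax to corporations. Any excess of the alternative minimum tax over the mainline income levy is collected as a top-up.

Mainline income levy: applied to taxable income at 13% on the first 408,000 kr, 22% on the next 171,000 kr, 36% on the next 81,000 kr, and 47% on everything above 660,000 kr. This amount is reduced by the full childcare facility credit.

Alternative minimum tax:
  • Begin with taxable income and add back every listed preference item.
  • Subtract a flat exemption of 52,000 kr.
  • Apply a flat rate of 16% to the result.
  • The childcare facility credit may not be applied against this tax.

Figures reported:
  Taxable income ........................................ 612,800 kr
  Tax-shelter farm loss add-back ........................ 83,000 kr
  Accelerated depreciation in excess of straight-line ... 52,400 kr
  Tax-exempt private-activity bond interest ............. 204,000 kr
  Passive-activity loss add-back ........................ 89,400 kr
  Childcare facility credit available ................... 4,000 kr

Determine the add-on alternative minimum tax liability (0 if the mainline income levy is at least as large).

59,508 kr

Alternative minimum tax:
  Adjusted income: 612,800 kr + 83,000 kr + 52,400 kr + 204,000 kr + 89,400 kr = 1,041,600 kr
  Less exemption 52,000 kr → base 989,600 kr
  989,600 kr × 16% = 158,336 kr

Mainline income levy:
  408,000 kr × 13% = 53,040 kr
  171,000 kr × 22% = 37,620 kr
  33,800 kr × 36% = 12,168 kr
  → 102,828 kr
  Less childcare facility credit 4,000 kr → 98,828 kr

Excess of alternative minimum tax over mainline income levy: 158,336 kr − 98,828 kr = 59,508 kr.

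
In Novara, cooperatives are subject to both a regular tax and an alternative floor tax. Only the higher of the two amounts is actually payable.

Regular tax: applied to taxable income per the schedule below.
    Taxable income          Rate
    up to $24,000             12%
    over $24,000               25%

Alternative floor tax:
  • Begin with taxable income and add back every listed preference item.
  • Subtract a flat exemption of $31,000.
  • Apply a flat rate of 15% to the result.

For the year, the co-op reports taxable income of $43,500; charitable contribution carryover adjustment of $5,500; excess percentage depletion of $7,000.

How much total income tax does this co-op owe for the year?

$7,755

Regular tax:
  $24,000 × 12% = $2,880
  $19,500 × 25% = $4,875
  → $7,755

Alternative floor tax:
  Adjusted income: $43,500 + $5,500 + $7,000 = $56,000
  Less exemption $31,000 → base $25,000
  $25,000 × 15% = $3,750

$7,755 > $3,750, so the regular tax governs.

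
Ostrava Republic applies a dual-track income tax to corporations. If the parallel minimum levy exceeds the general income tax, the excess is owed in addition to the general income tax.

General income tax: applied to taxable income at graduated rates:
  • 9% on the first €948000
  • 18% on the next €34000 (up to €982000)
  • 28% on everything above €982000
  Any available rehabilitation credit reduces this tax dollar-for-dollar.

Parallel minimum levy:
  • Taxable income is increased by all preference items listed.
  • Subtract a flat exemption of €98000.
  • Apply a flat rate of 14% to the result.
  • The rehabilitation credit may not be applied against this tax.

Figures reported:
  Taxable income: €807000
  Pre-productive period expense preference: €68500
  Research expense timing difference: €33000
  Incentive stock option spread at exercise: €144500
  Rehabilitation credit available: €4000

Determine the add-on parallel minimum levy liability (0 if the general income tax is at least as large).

General income tax:
  €807000 × 9% = €72630
  Less rehabilitation credit €4000 → €68630

Parallel minimum levy:
  Adjusted income: €807000 + €68500 + €33000 + €144500 = €1053000
  Less exemption €98000 → base €955000
  €955000 × 14% = €133700

Excess of parallel minimum levy over general income tax: €133700 − €68630 = €65070.

€65070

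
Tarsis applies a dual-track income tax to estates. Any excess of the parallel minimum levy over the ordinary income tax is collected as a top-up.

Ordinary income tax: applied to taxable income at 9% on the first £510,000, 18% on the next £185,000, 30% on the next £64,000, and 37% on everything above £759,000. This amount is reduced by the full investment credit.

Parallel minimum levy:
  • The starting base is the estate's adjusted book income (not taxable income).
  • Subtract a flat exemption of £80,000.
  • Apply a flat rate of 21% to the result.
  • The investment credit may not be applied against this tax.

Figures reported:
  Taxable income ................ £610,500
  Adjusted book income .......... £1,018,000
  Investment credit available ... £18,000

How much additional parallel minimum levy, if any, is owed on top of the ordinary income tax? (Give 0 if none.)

Parallel minimum levy:
  Base (adjusted book income): £1,018,000
  Less exemption £80,000 → base £938,000
  £938,000 × 21% = £196,980

Ordinary income tax:
  £510,000 × 9% = £45,900
  £100,500 × 18% = £18,090
  → £63,990
  Less investment credit £18,000 → £45,990

Excess of parallel minimum levy over ordinary income tax: £196,980 − £45,990 = £150,990.

£150,990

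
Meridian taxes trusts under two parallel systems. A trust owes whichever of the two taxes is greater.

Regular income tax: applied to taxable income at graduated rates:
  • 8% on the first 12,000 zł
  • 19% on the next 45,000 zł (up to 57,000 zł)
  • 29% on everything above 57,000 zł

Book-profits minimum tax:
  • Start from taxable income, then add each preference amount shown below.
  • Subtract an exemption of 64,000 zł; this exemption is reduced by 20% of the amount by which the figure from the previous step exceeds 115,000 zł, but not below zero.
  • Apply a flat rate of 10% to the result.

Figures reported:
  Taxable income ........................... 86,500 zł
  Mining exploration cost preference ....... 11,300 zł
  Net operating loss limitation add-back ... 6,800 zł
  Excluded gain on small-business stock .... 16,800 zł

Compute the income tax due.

Regular income tax:
  12,000 zł × 8% = 960 zł
  45,000 zł × 19% = 8,550 zł
  29,500 zł × 29% = 8,555 zł
  → 18,065 zł

Book-profits minimum tax:
  Adjusted income: 86,500 zł + 11,300 zł + 6,800 zł + 16,800 zł = 121,400 zł
  Exemption: 64,000 zł − 20% × (121,400 zł − 115,000 zł) = 64,000 zł − 1,280 zł = 62,720 zł
  Base: 121,400 zł − 62,720 zł = 58,680 zł
  58,680 zł × 10% = 5,868 zł

18,065 zł > 5,868 zł, so the regular income tax governs.

18,065 zł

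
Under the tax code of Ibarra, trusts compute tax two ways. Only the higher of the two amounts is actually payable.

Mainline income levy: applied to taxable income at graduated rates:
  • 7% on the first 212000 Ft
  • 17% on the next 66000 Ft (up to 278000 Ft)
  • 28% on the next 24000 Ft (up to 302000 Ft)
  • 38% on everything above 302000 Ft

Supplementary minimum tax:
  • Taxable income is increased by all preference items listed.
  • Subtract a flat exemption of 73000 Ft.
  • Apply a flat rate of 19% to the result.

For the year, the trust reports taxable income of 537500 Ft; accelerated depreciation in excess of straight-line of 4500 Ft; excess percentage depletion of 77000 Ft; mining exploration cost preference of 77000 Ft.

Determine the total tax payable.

122270 Ft

Mainline income levy:
  212000 Ft × 7% = 14840 Ft
  66000 Ft × 17% = 11220 Ft
  24000 Ft × 28% = 6720 Ft
  235500 Ft × 38% = 89490 Ft
  → 122270 Ft

Supplementary minimum tax:
  Adjusted income: 537500 Ft + 4500 Ft + 77000 Ft + 77000 Ft = 696000 Ft
  Less exemption 73000 Ft → base 623000 Ft
  623000 Ft × 19% = 118370 Ft

122270 Ft > 118370 Ft, so the mainline income levy governs.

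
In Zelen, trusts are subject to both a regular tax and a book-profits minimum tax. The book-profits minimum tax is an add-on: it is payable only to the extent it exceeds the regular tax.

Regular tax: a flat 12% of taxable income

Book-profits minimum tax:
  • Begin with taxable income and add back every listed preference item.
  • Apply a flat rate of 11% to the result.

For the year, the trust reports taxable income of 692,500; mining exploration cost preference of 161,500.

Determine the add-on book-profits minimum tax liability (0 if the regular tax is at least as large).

Regular tax:
  692,500 × 12% = 83,100

Book-profits minimum tax:
  Adjusted income: 692,500 + 161,500 = 854,000
  854,000 × 11% = 93,940

Excess of book-profits minimum tax over regular tax: 93,940 − 83,100 = 10,840.

10,840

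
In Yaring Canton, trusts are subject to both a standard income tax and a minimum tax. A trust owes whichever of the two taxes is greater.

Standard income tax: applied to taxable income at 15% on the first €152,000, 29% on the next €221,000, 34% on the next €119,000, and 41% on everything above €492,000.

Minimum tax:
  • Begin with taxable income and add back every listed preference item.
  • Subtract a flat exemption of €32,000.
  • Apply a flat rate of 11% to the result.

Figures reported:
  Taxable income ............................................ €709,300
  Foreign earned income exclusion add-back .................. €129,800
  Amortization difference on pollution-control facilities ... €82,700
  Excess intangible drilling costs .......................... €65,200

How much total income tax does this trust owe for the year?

€216,443

Standard income tax:
  €152,000 × 15% = €22,800
  €221,000 × 29% = €64,090
  €119,000 × 34% = €40,460
  €217,300 × 41% = €89,093
  → €216,443

Minimum tax:
  Adjusted income: €709,300 + €129,800 + €82,700 + €65,200 = €987,000
  Less exemption €32,000 → base €955,000
  €955,000 × 11% = €105,050

€216,443 > €105,050, so the standard income tax governs.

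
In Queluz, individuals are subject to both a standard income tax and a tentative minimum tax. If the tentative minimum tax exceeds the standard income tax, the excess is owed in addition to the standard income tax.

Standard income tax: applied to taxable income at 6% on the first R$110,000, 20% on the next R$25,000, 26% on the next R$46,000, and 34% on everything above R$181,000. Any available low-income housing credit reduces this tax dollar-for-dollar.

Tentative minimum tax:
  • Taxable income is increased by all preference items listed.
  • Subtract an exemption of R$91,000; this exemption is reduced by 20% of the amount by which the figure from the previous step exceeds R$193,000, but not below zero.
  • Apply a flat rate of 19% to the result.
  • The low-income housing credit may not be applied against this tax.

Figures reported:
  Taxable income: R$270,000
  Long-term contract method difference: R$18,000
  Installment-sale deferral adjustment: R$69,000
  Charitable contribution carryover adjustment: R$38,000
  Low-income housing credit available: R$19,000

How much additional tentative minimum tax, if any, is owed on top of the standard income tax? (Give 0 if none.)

R$30,616

Tentative minimum tax:
  Adjusted income: R$270,000 + R$18,000 + R$69,000 + R$38,000 = R$395,000
  Exemption: R$91,000 − 20% × (R$395,000 − R$193,000) = R$91,000 − R$40,400 = R$50,600
  Base: R$395,000 − R$50,600 = R$344,400
  R$344,400 × 19% = R$65,436

Standard income tax:
  R$110,000 × 6% = R$6,600
  R$25,000 × 20% = R$5,000
  R$46,000 × 26% = R$11,960
  R$89,000 × 34% = R$30,260
  → R$53,820
  Less low-income housing credit R$19,000 → R$34,820

Excess of tentative minimum tax over standard income tax: R$65,436 − R$34,820 = R$30,616.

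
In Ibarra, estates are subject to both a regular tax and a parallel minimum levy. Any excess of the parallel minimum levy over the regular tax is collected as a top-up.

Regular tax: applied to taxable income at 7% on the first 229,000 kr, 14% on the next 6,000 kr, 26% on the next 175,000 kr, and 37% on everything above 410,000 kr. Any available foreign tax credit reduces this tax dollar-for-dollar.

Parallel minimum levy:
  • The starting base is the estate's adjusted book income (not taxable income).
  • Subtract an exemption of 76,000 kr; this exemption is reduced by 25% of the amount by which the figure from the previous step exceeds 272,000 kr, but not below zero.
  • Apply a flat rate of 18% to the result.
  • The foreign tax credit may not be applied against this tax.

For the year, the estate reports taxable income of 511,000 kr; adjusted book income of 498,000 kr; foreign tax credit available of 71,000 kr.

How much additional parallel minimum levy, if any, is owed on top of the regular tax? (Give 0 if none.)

57,390 kr

Parallel minimum levy:
  Base (adjusted book income): 498,000 kr
  Exemption: 76,000 kr − 25% × (498,000 kr − 272,000 kr) = 76,000 kr − 56,500 kr = 19,500 kr
  Base: 498,000 kr − 19,500 kr = 478,500 kr
  478,500 kr × 18% = 86,130 kr

Regular tax:
  229,000 kr × 7% = 16,030 kr
  6,000 kr × 14% = 840 kr
  175,000 kr × 26% = 45,500 kr
  101,000 kr × 37% = 37,370 kr
  → 99,740 kr
  Less foreign tax credit 71,000 kr → 28,740 kr

Excess of parallel minimum levy over regular tax: 86,130 kr − 28,740 kr = 57,390 kr.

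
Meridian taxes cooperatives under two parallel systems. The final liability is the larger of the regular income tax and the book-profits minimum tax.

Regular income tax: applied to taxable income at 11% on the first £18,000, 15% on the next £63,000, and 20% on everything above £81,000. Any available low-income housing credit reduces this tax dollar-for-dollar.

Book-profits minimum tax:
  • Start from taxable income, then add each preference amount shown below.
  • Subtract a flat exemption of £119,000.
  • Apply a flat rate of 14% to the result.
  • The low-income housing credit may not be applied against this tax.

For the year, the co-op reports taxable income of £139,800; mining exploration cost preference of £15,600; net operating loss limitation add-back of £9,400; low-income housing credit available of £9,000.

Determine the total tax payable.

Regular income tax:
  £18,000 × 11% = £1,980
  £63,000 × 15% = £9,450
  £58,800 × 20% = £11,760
  → £23,190
  Less low-income housing credit £9,000 → £14,190

Book-profits minimum tax:
  Adjusted income: £139,800 + £15,600 + £9,400 = £164,800
  Less exemption £119,000 → base £45,800
  £45,800 × 14% = £6,412

£14,190 > £6,412, so the regular income tax governs.

£14,190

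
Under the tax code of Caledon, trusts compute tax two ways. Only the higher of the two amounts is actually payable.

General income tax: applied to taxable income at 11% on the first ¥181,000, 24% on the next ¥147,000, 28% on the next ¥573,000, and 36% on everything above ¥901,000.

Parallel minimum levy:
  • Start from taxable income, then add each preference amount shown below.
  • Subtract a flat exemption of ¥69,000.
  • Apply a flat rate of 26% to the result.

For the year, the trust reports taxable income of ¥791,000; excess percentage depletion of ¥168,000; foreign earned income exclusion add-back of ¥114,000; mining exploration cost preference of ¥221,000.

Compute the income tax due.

Parallel minimum levy:
  Adjusted income: ¥791,000 + ¥168,000 + ¥114,000 + ¥221,000 = ¥1,294,000
  Less exemption ¥69,000 → base ¥1,225,000
  ¥1,225,000 × 26% = ¥318,500

General income tax:
  ¥181,000 × 11% = ¥19,910
  ¥147,000 × 24% = ¥35,280
  ¥463,000 × 28% = ¥129,640
  → ¥184,830

¥318,500 > ¥184,830, so the parallel minimum levy is the binding amount.

¥318,500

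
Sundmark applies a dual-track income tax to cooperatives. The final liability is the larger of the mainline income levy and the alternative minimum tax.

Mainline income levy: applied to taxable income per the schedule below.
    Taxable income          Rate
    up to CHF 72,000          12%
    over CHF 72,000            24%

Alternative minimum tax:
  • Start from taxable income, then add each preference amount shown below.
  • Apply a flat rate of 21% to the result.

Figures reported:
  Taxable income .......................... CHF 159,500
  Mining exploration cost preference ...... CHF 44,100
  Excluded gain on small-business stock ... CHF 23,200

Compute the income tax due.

Alternative minimum tax:
  Adjusted income: CHF 159,500 + CHF 44,100 + CHF 23,200 = CHF 226,800
  CHF 226,800 × 21% = CHF 47,628

Mainline income levy:
  CHF 72,000 × 12% = CHF 8,640
  CHF 87,500 × 24% = CHF 21,000
  → CHF 29,640

CHF 47,628 > CHF 29,640, so the alternative minimum tax is the binding amount.

CHF 47,628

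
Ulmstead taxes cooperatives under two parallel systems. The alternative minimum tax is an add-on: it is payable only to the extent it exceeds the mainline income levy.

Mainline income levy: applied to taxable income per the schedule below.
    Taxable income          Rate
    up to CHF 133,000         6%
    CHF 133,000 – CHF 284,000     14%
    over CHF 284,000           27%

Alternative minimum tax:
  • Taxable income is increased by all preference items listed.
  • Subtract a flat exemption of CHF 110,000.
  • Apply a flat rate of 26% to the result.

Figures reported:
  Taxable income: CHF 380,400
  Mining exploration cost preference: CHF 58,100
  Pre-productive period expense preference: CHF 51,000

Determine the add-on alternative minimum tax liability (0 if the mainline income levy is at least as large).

Alternative minimum tax:
  Adjusted income: CHF 380,400 + CHF 58,100 + CHF 51,000 = CHF 489,500
  Less exemption CHF 110,000 → base CHF 379,500
  CHF 379,500 × 26% = CHF 98,670

Mainline income levy:
  CHF 133,000 × 6% = CHF 7,980
  CHF 151,000 × 14% = CHF 21,140
  CHF 96,400 × 27% = CHF 26,028
  → CHF 55,148

Excess of alternative minimum tax over mainline income levy: CHF 98,670 − CHF 55,148 = CHF 43,522.

CHF 43,522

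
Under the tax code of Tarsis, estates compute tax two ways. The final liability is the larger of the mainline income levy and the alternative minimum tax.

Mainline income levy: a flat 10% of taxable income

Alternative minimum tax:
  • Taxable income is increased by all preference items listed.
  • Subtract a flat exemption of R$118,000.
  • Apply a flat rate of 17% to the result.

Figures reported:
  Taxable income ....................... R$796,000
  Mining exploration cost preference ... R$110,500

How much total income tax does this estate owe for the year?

Alternative minimum tax:
  Adjusted income: R$796,000 + R$110,500 = R$906,500
  Less exemption R$118,000 → base R$788,500
  R$788,500 × 17% = R$134,045

Mainline income levy:
  R$796,000 × 10% = R$79,600

R$134,045 > R$79,600, so the alternative minimum tax is the binding amount.

R$134,045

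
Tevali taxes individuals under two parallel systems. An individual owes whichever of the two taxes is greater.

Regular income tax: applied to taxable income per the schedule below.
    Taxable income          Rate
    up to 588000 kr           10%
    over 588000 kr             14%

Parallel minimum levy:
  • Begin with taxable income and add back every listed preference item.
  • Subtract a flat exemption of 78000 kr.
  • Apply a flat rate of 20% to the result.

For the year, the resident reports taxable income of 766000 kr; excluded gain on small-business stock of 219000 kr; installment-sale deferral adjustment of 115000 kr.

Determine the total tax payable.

Regular income tax:
  588000 kr × 10% = 58800 kr
  178000 kr × 14% = 24920 kr
  → 83720 kr

Parallel minimum levy:
  Adjusted income: 766000 kr + 219000 kr + 115000 kr = 1100000 kr
  Less exemption 78000 kr → base 1022000 kr
  1022000 kr × 20% = 204400 kr

204400 kr > 83720 kr, so the parallel minimum levy is the binding amount.

204400 kr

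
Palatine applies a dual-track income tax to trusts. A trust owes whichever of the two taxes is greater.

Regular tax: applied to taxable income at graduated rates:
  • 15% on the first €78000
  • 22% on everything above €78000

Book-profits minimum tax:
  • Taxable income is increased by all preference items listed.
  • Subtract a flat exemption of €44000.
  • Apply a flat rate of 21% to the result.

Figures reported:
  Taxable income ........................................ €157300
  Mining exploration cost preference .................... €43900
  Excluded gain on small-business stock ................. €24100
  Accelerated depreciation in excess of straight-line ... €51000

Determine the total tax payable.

€48783

Book-profits minimum tax:
  Adjusted income: €157300 + €43900 + €24100 + €51000 = €276300
  Less exemption €44000 → base €232300
  €232300 × 21% = €48783

Regular tax:
  €78000 × 15% = €11700
  €79300 × 22% = €17446
  → €29146

€48783 > €29146, so the book-profits minimum tax is the binding amount.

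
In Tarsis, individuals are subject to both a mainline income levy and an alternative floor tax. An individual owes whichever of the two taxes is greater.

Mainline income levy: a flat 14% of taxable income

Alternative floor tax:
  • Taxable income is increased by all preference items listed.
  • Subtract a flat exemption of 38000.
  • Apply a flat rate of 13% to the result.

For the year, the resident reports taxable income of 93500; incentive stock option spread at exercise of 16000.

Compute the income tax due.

Mainline income levy:
  93500 × 14% = 13090

Alternative floor tax:
  Adjusted income: 93500 + 16000 = 109500
  Less exemption 38000 → base 71500
  71500 × 13% = 9295

13090 > 9295, so the mainline income levy governs.

13090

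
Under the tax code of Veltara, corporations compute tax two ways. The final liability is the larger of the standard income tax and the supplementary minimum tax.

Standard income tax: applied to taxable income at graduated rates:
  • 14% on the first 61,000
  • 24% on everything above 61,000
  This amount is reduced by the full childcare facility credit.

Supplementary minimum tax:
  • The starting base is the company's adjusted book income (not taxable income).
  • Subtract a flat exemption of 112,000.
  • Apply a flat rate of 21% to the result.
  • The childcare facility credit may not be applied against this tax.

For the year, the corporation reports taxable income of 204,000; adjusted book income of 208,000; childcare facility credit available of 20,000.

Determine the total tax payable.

Standard income tax:
  61,000 × 14% = 8,540
  143,000 × 24% = 34,320
  → 42,860
  Less childcare facility credit 20,000 → 22,860

Supplementary minimum tax:
  Base (adjusted book income): 208,000
  Less exemption 112,000 → base 96,000
  96,000 × 21% = 20,160

22,860 > 20,160, so the standard income tax governs.

22,860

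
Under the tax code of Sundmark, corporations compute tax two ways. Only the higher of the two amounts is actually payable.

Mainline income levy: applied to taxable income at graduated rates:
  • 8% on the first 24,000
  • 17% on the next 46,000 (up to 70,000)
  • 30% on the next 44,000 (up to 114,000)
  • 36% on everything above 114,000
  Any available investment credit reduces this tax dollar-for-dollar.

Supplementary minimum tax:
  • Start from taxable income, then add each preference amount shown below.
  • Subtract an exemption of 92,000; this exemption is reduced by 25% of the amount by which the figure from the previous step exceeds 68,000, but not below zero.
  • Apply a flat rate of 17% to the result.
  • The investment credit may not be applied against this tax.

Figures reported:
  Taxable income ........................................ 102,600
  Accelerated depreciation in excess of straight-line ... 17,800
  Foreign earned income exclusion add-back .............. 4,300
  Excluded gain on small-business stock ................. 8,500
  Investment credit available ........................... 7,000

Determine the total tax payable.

12,520

Mainline income levy:
  24,000 × 8% = 1,920
  46,000 × 17% = 7,820
  32,600 × 30% = 9,780
  → 19,520
  Less investment credit 7,000 → 12,520

Supplementary minimum tax:
  Adjusted income: 102,600 + 17,800 + 4,300 + 8,500 = 133,200
  Exemption: 92,000 − 25% × (133,200 − 68,000) = 92,000 − 16,300 = 75,700
  Base: 133,200 − 75,700 = 57,500
  57,500 × 17% = 9,775

12,520 > 9,775, so the mainline income levy governs.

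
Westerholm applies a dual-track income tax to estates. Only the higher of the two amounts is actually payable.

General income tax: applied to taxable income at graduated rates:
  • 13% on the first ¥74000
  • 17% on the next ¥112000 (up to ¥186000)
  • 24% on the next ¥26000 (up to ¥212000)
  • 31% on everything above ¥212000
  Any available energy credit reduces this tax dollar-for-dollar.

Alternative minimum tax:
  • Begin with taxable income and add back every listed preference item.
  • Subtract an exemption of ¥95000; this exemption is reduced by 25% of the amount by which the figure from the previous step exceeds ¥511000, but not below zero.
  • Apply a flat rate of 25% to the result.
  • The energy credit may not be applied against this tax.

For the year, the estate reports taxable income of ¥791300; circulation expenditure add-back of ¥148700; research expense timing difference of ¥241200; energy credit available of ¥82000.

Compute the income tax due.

General income tax:
  ¥74000 × 13% = ¥9620
  ¥112000 × 17% = ¥19040
  ¥26000 × 24% = ¥6240
  ¥579300 × 31% = ¥179583
  → ¥214483
  Less energy credit ¥82000 → ¥132483

Alternative minimum tax:
  Adjusted income: ¥791300 + ¥148700 + ¥241200 = ¥1181200
  Exemption: 25% × (¥1181200 − ¥511000) = ¥167550 ≥ ¥95000, so the exemption is fully phased out
  Base: ¥1181200 − ¥0 = ¥1181200
  ¥1181200 × 25% = ¥295300

¥295300 > ¥132483, so the alternative minimum tax is the binding amount.

¥295300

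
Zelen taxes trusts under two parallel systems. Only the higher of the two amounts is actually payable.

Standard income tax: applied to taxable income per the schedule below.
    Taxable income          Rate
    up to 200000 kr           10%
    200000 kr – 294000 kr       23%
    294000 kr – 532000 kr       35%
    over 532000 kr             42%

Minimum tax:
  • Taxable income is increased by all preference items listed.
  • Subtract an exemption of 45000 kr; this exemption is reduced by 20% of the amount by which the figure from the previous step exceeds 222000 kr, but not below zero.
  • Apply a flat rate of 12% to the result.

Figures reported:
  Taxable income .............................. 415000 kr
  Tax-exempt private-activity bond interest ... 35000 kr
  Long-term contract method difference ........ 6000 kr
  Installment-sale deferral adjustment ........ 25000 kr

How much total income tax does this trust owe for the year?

Minimum tax:
  Adjusted income: 415000 kr + 35000 kr + 6000 kr + 25000 kr = 481000 kr
  Exemption: 20% × (481000 kr − 222000 kr) = 51800 kr ≥ 45000 kr, so the exemption is fully phased out
  Base: 481000 kr − 0 kr = 481000 kr
  481000 kr × 12% = 57720 kr

Standard income tax:
  200000 kr × 10% = 20000 kr
  94000 kr × 23% = 21620 kr
  121000 kr × 35% = 42350 kr
  → 83970 kr

83970 kr > 57720 kr, so the standard income tax governs.

83970 kr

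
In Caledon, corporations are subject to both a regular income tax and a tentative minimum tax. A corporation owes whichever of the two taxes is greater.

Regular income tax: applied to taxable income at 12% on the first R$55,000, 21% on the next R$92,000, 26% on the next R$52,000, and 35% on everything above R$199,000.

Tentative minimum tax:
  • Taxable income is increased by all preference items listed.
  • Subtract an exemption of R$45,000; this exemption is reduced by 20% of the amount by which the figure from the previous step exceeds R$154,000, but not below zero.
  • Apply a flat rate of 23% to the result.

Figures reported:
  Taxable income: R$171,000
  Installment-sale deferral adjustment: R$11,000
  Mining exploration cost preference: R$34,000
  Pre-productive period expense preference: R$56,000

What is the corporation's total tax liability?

Tentative minimum tax:
  Adjusted income: R$171,000 + R$11,000 + R$34,000 + R$56,000 = R$272,000
  Exemption: R$45,000 − 20% × (R$272,000 − R$154,000) = R$45,000 − R$23,600 = R$21,400
  Base: R$272,000 − R$21,400 = R$250,600
  R$250,600 × 23% = R$57,638

Regular income tax:
  R$55,000 × 12% = R$6,600
  R$92,000 × 21% = R$19,320
  R$24,000 × 26% = R$6,240
  → R$32,160

R$57,638 > R$32,160, so the tentative minimum tax is the binding amount.

R$57,638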